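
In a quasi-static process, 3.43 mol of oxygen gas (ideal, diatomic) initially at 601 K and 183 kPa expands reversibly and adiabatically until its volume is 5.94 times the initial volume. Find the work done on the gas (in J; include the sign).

-21800 J

V₁ = nRT₁/P₁ = 3.43×8.314×601/183 = 93.7 L.
Adiabatic: TV^(γ−1) = const ⇒ T₂ = 601×(0.168)^0.400 = 295 K; PV^γ = const ⇒ P₂ = 15.1 kPa.
ΔU = nCvΔT = 3.43×20.8×(295−601) = -21800 J.
Q = 0 for an adiabatic process, so W = −ΔU = 21800 J.
Work done on the gas = −W_by = -21800 J.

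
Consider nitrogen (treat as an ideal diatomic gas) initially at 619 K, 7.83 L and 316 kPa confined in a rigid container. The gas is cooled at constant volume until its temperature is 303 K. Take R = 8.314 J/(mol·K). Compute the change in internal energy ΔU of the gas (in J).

-3160 J

n = P₁V₁/(RT₁) = 316×7.83/(8.314×619) = 0.481 mol.
Isochoric: V stays 7.83 L; P/T = const ⇒ T₂ = 303 K, P₂ = 155 kPa.
For an ideal gas ΔU = nCvΔT with Cv = (5/2)R = 20.8 J/(mol·K).
ΔU = 0.481×20.8×(303−619) = -3160 J.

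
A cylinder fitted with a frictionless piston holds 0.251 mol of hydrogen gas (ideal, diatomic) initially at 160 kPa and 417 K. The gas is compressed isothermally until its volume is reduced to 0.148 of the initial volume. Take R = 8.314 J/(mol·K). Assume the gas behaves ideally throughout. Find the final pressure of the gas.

V₁ = nRT₁/P₁ = 0.251×8.314×417/160 = 5.44 L.
Isothermal: T stays 417 K; PV = const ⇒ V₂ = 0.805 L, P₂ = 1080 kPa.

1080 kPa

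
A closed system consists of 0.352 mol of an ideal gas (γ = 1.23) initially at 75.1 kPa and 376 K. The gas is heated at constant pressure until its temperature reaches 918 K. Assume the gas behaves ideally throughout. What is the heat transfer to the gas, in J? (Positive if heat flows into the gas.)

8480 J

V₁ = nRT₁/P₁ = 0.352×8.314×376/75.1 = 14.7 L.
Isobaric: P stays 75.1 kPa; V/T = const ⇒ T₂ = 918 K, V₂ = 35.8 L.
W = PΔV = 75.1×(35.8−14.7) kPa·L = 1590 J.
ΔU = nCvΔT = 0.352×36.1×(918−376) = 6900 J.
Q = ΔU + W = nCpΔT = 8480 J.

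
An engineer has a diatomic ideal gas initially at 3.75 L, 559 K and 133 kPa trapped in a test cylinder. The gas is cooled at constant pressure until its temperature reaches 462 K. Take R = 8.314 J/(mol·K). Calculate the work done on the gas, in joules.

86.5 J

n = P₁V₁/(RT₁) = 133×3.75/(8.314×559) = 0.107 mol.
Isobaric: P stays 133 kPa; V/T = const ⇒ T₂ = 462 K, V₂ = 3.10 L.
W = PΔV = 133×(3.10−3.75) kPa·L = -86.5 J.
Work done on the gas = −W_by = 86.5 J.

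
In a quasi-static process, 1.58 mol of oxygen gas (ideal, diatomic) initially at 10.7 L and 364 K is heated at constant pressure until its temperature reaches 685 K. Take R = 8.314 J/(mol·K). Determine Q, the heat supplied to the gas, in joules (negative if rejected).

P₁ = nRT₁/V₁ = 1.58×8.314×364/10.7 = 447 kPa.
Isobaric: P stays 447 kPa; V/T = const ⇒ T₂ = 685 K, V₂ = 20.1 L.
W = PΔV = 447×(20.1−10.7) kPa·L = 4220 J.
ΔU = nCvΔT = 1.58×20.8×(685−364) = 10500 J.
Q = ΔU + W = nCpΔT = 14800 J.

14800 J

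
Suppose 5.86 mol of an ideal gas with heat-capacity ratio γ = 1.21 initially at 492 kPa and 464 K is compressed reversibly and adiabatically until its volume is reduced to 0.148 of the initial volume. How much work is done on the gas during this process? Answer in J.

V₁ = nRT₁/P₁ = 5.86×8.314×464/492 = 45.9 L.
Adiabatic: TV^(γ−1) = const ⇒ T₂ = 464×(6.76)^0.210 = 693 K; PV^γ = const ⇒ P₂ = 4970 kPa.
ΔU = nCvΔT = 5.86×39.6×(693−464) = 53100 J.
Q = 0 for an adiabatic process, so W = −ΔU = -53100 J.
Work done on the gas = −W_by = 53100 J.

53100 J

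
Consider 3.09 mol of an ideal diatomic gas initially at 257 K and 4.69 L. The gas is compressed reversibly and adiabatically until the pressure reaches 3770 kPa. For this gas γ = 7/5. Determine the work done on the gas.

5370 J

P₁ = nRT₁/V₁ = 3.09×8.314×257/4.69 = 1410 kPa.
Adiabatic: T₂/T₁ = (P₂/P₁)^((γ−1)/γ) ⇒ T₂ = 257×(2.68)^0.286 = 341 K; V₂ = 2.32 L.
ΔU = nCvΔT = 3.09×20.8×(341−257) = 5370 J.
Q = 0 for an adiabatic process, so W = −ΔU = -5370 J.
Work done on the gas = −W_by = 5370 J.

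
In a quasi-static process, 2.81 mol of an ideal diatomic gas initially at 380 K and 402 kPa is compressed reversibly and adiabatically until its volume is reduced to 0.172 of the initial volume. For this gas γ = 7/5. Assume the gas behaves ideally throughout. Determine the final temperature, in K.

V₁ = nRT₁/P₁ = 2.81×8.314×380/402 = 22.1 L.
Adiabatic: TV^(γ−1) = const ⇒ T₂ = 380×(5.81)^0.400 = 768 K; PV^γ = const ⇒ P₂ = 4730 kPa.

768 K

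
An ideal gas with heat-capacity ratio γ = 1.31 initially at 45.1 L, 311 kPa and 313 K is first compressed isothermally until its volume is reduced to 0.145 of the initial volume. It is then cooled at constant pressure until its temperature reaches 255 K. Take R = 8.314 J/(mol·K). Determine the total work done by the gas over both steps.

-29700 J

n = P₁V₁/(RT₁) = 311×45.1/(8.314×313) = 5.39 mol.
Step 1 — Isothermal: T stays 313 K; PV = const ⇒ V₂ = 6.54 L, P₂ = 2140 kPa.
ΔU = 0 (ideal gas, T constant).
W = nRT ln(V₂/V₁) = 5.39×8.314×313×ln(0.145) = -27100 J.
Q = ΔU + W = -27100 J.
State after step 1: P = 2140 kPa, V = 6.54 L, T = 313 K.
Step 2 — Isobaric: P stays 2140 kPa; V/T = const ⇒ T₂ = 255 K, V₂ = 5.33 L.
W = PΔV = 2140×(5.33−6.54) kPa·L = -2600 J.
ΔU = nCvΔT = 5.39×26.8×(255−313) = -8380 J.
Q = ΔU + W = nCpΔT = -11000 J.
Net over both steps: W = -29700 J, Q = -38100 J, ΔU = -8380 J.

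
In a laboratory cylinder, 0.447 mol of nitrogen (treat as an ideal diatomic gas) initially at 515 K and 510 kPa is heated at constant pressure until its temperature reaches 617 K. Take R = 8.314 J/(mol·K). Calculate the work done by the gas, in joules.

379 J

V₁ = nRT₁/P₁ = 0.447×8.314×515/510 = 3.75 L.
Isobaric: P stays 510 kPa; V/T = const ⇒ T₂ = 617 K, V₂ = 4.50 L.
W = PΔV = 510×(4.50−3.75) kPa·L = 379 J.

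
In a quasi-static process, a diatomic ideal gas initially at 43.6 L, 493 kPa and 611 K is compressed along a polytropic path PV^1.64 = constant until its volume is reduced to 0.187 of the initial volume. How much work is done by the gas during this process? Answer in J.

-64600 J

n = P₁V₁/(RT₁) = 493×43.6/(8.314×611) = 4.23 mol.
Polytropic n=1.64: T₂ = T₁(V₁/V₂)^(n−1) = 611×(5.35)^0.64 = 1790 K; P₂ = P₁(V₁/V₂)^n = 7710 kPa.
W = (P₁V₁−P₂V₂)/(n−1) = (493×43.6−7710×8.15)/0.64 = -64600 J.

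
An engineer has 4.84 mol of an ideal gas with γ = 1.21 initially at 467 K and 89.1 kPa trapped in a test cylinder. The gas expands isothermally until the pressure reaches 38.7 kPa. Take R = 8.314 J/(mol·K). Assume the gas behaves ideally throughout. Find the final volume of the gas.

486 L

V₁ = nRT₁/P₁ = 4.84×8.314×467/89.1 = 211 L.
Isothermal: T stays 467 K; PV = const ⇒ V₂ = 486 L, P₂ = 38.7 kPa.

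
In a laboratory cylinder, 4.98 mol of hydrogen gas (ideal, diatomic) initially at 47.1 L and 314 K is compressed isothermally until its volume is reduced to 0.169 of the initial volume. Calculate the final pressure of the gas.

1630 kPa

P₁ = nRT₁/V₁ = 4.98×8.314×314/47.1 = 276 kPa.
Isothermal: T stays 314 K; PV = const ⇒ V₂ = 7.96 L, P₂ = 1630 kPa.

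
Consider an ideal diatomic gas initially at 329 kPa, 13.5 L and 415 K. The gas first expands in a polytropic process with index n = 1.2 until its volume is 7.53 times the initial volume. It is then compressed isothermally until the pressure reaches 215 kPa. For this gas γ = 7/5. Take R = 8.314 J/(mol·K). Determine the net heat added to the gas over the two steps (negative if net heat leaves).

-2240 J

n = P₁V₁/(RT₁) = 329×13.5/(8.314×415) = 1.29 mol.
Step 1 — Polytropic n=1.2: T₂ = T₁(V₁/V₂)^(n−1) = 415×(0.133)^0.20 = 277 K; P₂ = P₁(V₁/V₂)^n = 29.2 kPa.
W = (P₁V₁−P₂V₂)/(n−1) = (329×13.5−29.2×102)/0.20 = 7380 J.
ΔU = nCvΔT = 1.29×20.8×(277−415) = -3690 J.
Q = ΔU + W = 3690 J.
State after step 1: P = 29.2 kPa, V = 102 L, T = 277 K.
Step 2 — Isothermal: T stays 277 K; PV = const ⇒ V₂ = 13.8 L, P₂ = 215 kPa.
ΔU = 0 (ideal gas, T constant).
W = nRT ln(V₂/V₁) = 1.29×8.314×277×ln(0.136) = -5920 J.
Q = ΔU + W = -5920 J.
Net over both steps: W = 1450 J, Q = -2240 J, ΔU = -3690 J.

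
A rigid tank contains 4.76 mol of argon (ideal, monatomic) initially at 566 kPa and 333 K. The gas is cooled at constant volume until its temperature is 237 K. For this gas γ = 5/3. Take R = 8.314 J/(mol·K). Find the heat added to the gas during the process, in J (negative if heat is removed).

V₁ = nRT₁/P₁ = 4.76×8.314×333/566 = 23.3 L.
Isochoric: V stays 23.3 L; P/T = const ⇒ T₂ = 237 K, P₂ = 403 kPa.
W = 0 (no volume change).
ΔU = nCvΔT = 4.76×12.5×(237−333) = -5700 J.
Q = ΔU = -5700 J.

-5700 J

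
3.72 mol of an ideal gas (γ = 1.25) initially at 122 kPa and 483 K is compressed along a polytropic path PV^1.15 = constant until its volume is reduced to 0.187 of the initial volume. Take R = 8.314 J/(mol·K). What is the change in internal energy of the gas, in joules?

17100 J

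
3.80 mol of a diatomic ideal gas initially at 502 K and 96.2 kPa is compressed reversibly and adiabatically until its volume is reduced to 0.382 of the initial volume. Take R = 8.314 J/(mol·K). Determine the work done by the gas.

-18600 J

V₁ = nRT₁/P₁ = 3.80×8.314×502/96.2 = 165 L.
Adiabatic: TV^(γ−1) = const ⇒ T₂ = 502×(2.62)^0.400 = 738 K; PV^γ = const ⇒ P₂ = 370 kPa.
ΔU = nCvΔT = 3.80×20.8×(738−502) = 18600 J.
Q = 0 for an adiabatic process, so W = −ΔU = -18600 J.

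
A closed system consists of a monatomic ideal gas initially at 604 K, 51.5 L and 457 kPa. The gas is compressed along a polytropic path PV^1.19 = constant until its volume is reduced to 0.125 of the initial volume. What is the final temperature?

897 K

Polytropic n=1.19: T₂ = T₁(V₁/V₂)^(n−1) = 604×(8.00)^0.19 = 897 K; P₂ = P₁(V₁/V₂)^n = 5430 kPa.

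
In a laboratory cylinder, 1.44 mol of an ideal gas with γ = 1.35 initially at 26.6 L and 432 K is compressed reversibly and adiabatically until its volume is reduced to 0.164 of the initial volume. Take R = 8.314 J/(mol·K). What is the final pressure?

2230 kPa

P₁ = nRT₁/V₁ = 1.44×8.314×432/26.6 = 194 kPa.
Adiabatic: TV^(γ−1) = const ⇒ T₂ = 432×(6.10)^0.350 = 813 K; PV^γ = const ⇒ P₂ = 2230 kPa.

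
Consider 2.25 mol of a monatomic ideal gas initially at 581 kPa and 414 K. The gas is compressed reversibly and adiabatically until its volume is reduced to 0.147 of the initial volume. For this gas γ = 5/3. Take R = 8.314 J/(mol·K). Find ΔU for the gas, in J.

30100 J

V₁ = nRT₁/P₁ = 2.25×8.314×414/581 = 13.3 L.
Adiabatic: TV^(γ−1) = const ⇒ T₂ = 414×(6.80)^0.667 = 1490 K; PV^γ = const ⇒ P₂ = 14200 kPa.
For an ideal gas ΔU = nCvΔT with Cv = (3/2)R = 12.5 J/(mol·K).
ΔU = 2.25×12.5×(1490−414) = 30100 J.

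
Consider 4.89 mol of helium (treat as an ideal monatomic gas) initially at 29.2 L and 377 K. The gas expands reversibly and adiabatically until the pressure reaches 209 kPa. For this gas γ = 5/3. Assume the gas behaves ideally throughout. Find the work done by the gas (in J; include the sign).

P₁ = nRT₁/V₁ = 4.89×8.314×377/29.2 = 525 kPa.
Adiabatic: T₂/T₁ = (P₂/P₁)^((γ−1)/γ) ⇒ T₂ = 377×(0.398)^0.400 = 261 K; V₂ = 50.7 L.
ΔU = nCvΔT = 4.89×12.5×(261−377) = -7080 J.
Q = 0 for an adiabatic process, so W = −ΔU = 7080 J.

7080 J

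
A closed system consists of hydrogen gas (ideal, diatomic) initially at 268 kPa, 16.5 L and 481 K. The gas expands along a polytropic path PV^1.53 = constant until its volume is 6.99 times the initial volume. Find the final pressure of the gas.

13.7 kPa

Polytropic n=1.53: T₂ = T₁(V₁/V₂)^(n−1) = 481×(0.143)^0.53 = 172 K; P₂ = P₁(V₁/V₂)^n = 13.7 kPa.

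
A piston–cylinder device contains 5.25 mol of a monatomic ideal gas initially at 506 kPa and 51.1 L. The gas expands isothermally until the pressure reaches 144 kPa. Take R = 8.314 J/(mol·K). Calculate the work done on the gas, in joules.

T₁ = P₁V₁/(nR) = 506×51.1/(5.25×8.314) = 592 K.
Isothermal: T stays 592 K; PV = const ⇒ V₂ = 180 L, P₂ = 144 kPa.
W = nRT ln(V₂/V₁) = 5.25×8.314×592×ln(3.51) = 32500 J.
Work done on the gas = −W_by = -32500 J.

-32500 J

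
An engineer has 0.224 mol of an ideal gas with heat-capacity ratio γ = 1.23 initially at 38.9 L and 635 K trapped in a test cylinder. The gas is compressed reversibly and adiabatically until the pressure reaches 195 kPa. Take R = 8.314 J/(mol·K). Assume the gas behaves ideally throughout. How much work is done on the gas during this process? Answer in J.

2140 J

P₁ = nRT₁/V₁ = 0.224×8.314×635/38.9 = 30.4 kPa.
Adiabatic: T₂/T₁ = (P₂/P₁)^((γ−1)/γ) ⇒ T₂ = 635×(6.41)^0.187 = 899 K; V₂ = 8.58 L.
ΔU = nCvΔT = 0.224×36.1×(899−635) = 2140 J.
Q = 0 for an adiabatic process, so W = −ΔU = -2140 J.
Work done on the gas = −W_by = 2140 J.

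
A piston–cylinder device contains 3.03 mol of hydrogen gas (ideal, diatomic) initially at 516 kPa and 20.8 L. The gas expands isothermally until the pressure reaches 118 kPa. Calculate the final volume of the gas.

91.0 L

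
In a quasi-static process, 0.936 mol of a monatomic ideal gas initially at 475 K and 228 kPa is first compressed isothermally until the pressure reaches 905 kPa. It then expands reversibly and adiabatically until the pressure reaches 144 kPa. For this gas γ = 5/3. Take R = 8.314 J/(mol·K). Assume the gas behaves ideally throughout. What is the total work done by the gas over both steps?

-2210 J

V₁ = nRT₁/P₁ = 0.936×8.314×475/228 = 16.2 L.
Step 1 — Isothermal: T stays 475 K; PV = const ⇒ V₂ = 4.08 L, P₂ = 905 kPa.
ΔU = 0 (ideal gas, T constant).
W = nRT ln(V₂/V₁) = 0.936×8.314×475×ln(0.252) = -5100 J.
Q = ΔU + W = -5100 J.
State after step 1: P = 905 kPa, V = 4.08 L, T = 475 K.
Step 2 — Adiabatic: T₂/T₁ = (P₂/P₁)^((γ−1)/γ) ⇒ T₂ = 475×(0.159)^0.400 = 228 K; V₂ = 12.3 L.
ΔU = nCvΔT = 0.936×12.5×(228−475) = -2890 J.
Q = 0 for an adiabatic process, so W = −ΔU = 2890 J.
Net over both steps: W = -2210 J, Q = -5100 J, ΔU = -2890 J.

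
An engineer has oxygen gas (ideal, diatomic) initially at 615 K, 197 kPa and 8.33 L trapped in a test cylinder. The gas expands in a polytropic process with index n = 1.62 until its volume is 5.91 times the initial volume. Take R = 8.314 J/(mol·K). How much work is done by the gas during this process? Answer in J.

1770 J

n = P₁V₁/(RT₁) = 197×8.33/(8.314×615) = 0.321 mol.
Polytropic n=1.62: T₂ = T₁(V₁/V₂)^(n−1) = 615×(0.169)^0.62 = 204 K; P₂ = P₁(V₁/V₂)^n = 11.1 kPa.
W = (P₁V₁−P₂V₂)/(n−1) = (197×8.33−11.1×49.2)/0.62 = 1770 J.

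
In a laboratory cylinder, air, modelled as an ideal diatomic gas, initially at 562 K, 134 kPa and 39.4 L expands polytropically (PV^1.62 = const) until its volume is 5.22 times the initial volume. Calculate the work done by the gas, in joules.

n = P₁V₁/(RT₁) = 134×39.4/(8.314×562) = 1.13 mol.
Polytropic n=1.62: T₂ = T₁(V₁/V₂)^(n−1) = 562×(0.192)^0.62 = 202 K; P₂ = P₁(V₁/V₂)^n = 9.21 kPa.
W = (P₁V₁−P₂V₂)/(n−1) = (134×39.4−9.21×206)/0.62 = 5460 J.

5460 J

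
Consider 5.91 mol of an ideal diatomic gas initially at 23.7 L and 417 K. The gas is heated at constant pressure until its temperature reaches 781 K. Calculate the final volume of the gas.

P₁ = nRT₁/V₁ = 5.91×8.314×417/23.7 = 865 kPa.
Isobaric: P stays 865 kPa; V/T = const ⇒ T₂ = 781 K, V₂ = 44.4 L.

44.4 L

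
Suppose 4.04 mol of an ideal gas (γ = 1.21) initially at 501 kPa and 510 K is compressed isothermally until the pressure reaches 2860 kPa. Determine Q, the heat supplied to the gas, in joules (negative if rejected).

-29800 J

V₁ = nRT₁/P₁ = 4.04×8.314×510/501 = 34.2 L.
Isothermal: T stays 510 K; PV = const ⇒ V₂ = 5.99 L, P₂ = 2860 kPa.
ΔU = 0 (ideal gas, T constant).
W = nRT ln(V₂/V₁) = 4.04×8.314×510×ln(0.175) = -29800 J.
Q = ΔU + W = -29800 J.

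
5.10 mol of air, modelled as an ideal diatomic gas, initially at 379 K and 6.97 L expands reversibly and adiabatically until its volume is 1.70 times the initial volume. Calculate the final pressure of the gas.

P₁ = nRT₁/V₁ = 5.10×8.314×379/6.97 = 2310 kPa.
Adiabatic: TV^(γ−1) = const ⇒ T₂ = 379×(0.588)^0.400 = 307 K; PV^γ = const ⇒ P₂ = 1100 kPa.

1100 kPa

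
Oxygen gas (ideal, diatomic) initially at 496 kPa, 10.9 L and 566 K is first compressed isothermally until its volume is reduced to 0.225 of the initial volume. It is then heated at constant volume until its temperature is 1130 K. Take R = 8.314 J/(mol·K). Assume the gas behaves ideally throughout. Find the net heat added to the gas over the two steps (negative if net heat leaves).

5400 J

n = P₁V₁/(RT₁) = 496×10.9/(8.314×566) = 1.15 mol.
Step 1 — Isothermal: T stays 566 K; PV = const ⇒ V₂ = 2.45 L, P₂ = 2200 kPa.
ΔU = 0 (ideal gas, T constant).
W = nRT ln(V₂/V₁) = 1.15×8.314×566×ln(0.225) = -8060 J.
Q = ΔU + W = -8060 J.
State after step 1: P = 2200 kPa, V = 2.45 L, T = 566 K.
Step 2 — Isochoric: V stays 2.45 L; P/T = const ⇒ T₂ = 1130 K, P₂ = 4400 kPa.
W = 0 (no volume change).
ΔU = nCvΔT = 1.15×20.8×(1130−566) = 13500 J.
Q = ΔU = 13500 J.
Net over both steps: W = -8060 J, Q = 5400 J, ΔU = 13500 J.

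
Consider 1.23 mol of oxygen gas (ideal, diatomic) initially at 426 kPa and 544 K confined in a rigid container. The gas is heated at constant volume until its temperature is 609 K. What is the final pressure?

477 kPa

V₁ = nRT₁/P₁ = 1.23×8.314×544/426 = 13.1 L.
Isochoric: V stays 13.1 L; P/T = const ⇒ T₂ = 609 K, P₂ = 477 kPa.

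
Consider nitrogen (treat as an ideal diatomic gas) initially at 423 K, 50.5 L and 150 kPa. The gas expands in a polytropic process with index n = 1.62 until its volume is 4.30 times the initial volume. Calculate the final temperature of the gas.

171 K

Polytropic n=1.62: T₂ = T₁(V₁/V₂)^(n−1) = 423×(0.233)^0.62 = 171 K; P₂ = P₁(V₁/V₂)^n = 14.1 kPa.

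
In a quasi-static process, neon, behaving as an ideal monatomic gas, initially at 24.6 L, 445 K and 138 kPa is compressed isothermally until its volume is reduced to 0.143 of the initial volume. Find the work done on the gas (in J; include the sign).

6600 J

n = P₁V₁/(RT₁) = 138×24.6/(8.314×445) = 0.918 mol.
Isothermal: T stays 445 K; PV = const ⇒ V₂ = 3.52 L, P₂ = 965 kPa.
W = nRT ln(V₂/V₁) = 0.918×8.314×445×ln(0.143) = -6600 J.
Work done on the gas = −W_by = 6600 J.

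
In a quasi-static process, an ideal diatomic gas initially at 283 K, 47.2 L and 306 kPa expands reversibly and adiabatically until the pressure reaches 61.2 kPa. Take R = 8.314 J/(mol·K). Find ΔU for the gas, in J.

-13300 J

n = P₁V₁/(RT₁) = 306×47.2/(8.314×283) = 6.14 mol.
Adiabatic: T₂/T₁ = (P₂/P₁)^((γ−1)/γ) ⇒ T₂ = 283×(0.200)^0.286 = 179 K; V₂ = 149 L.
For an ideal gas ΔU = nCvΔT with Cv = (5/2)R = 20.8 J/(mol·K).
ΔU = 6.14×20.8×(179−283) = -13300 J.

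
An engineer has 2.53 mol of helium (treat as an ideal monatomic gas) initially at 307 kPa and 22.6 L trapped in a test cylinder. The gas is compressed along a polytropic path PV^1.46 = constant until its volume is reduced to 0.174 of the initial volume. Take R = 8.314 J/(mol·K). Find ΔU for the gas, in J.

12900 J

T₁ = P₁V₁/(nR) = 307×22.6/(2.53×8.314) = 330 K.
Polytropic n=1.46: T₂ = T₁(V₁/V₂)^(n−1) = 330×(5.75)^0.46 = 737 K; P₂ = P₁(V₁/V₂)^n = 3940 kPa.
For an ideal gas ΔU = nCvΔT with Cv = (3/2)R = 12.5 J/(mol·K).
ΔU = 2.53×12.5×(737−330) = 12900 J.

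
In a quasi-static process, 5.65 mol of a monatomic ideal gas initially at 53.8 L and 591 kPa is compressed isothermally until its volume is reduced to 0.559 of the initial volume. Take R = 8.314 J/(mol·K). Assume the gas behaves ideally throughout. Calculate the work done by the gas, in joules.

-18500 J

T₁ = P₁V₁/(nR) = 591×53.8/(5.65×8.314) = 677 K.
Isothermal: T stays 677 K; PV = const ⇒ V₂ = 30.1 L, P₂ = 1060 kPa.
W = nRT ln(V₂/V₁) = 5.65×8.314×677×ln(0.559) = -18500 J.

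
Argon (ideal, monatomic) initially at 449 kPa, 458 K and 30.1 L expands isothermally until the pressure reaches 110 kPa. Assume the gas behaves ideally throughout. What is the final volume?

123 L

Isothermal: T stays 458 K; PV = const ⇒ V₂ = 123 L, P₂ = 110 kPa.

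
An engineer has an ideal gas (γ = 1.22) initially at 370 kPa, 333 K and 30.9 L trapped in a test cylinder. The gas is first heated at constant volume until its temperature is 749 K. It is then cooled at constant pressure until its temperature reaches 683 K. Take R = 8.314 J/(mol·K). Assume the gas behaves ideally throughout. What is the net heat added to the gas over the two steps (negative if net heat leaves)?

52400 J

n = P₁V₁/(RT₁) = 370×30.9/(8.314×333) = 4.13 mol.
Step 1 — Isochoric: V stays 30.9 L; P/T = const ⇒ T₂ = 749 K, P₂ = 832 kPa.
W = 0 (no volume change).
ΔU = nCvΔT = 4.13×37.8×(749−333) = 64900 J.
Q = ΔU = 64900 J.
State after step 1: P = 832 kPa, V = 30.9 L, T = 749 K.
Step 2 — Isobaric: P stays 832 kPa; V/T = const ⇒ T₂ = 683 K, V₂ = 28.2 L.
W = PΔV = 832×(28.2−30.9) kPa·L = -2270 J.
ΔU = nCvΔT = 4.13×37.8×(683−749) = -10300 J.
Q = ΔU + W = nCpΔT = -12600 J.
Net over both steps: W = -2270 J, Q = 52400 J, ΔU = 54600 J.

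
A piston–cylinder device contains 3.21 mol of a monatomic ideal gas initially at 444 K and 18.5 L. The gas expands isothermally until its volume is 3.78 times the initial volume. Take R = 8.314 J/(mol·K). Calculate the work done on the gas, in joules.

P₁ = nRT₁/V₁ = 3.21×8.314×444/18.5 = 641 kPa.
Isothermal: T stays 444 K; PV = const ⇒ V₂ = 69.9 L, P₂ = 169 kPa.
W = nRT ln(V₂/V₁) = 3.21×8.314×444×ln(3.78) = 15800 J.
Work done on the gas = −W_by = -15800 J.

-15800 J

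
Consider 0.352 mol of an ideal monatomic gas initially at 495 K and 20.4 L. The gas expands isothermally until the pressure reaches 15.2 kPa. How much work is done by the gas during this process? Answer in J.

P₁ = nRT₁/V₁ = 0.352×8.314×495/20.4 = 71.0 kPa.
Isothermal: T stays 495 K; PV = const ⇒ V₂ = 95.3 L, P₂ = 15.2 kPa.
W = nRT ln(V₂/V₁) = 0.352×8.314×495×ln(4.67) = 2230 J.

2230 J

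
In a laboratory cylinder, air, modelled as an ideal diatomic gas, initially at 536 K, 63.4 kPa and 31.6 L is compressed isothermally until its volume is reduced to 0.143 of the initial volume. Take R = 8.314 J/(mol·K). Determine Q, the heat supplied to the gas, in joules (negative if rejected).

n = P₁V₁/(RT₁) = 63.4×31.6/(8.314×536) = 0.450 mol.
Isothermal: T stays 536 K; PV = const ⇒ V₂ = 4.52 L, P₂ = 443 kPa.
ΔU = 0 (ideal gas, T constant).
W = nRT ln(V₂/V₁) = 0.450×8.314×536×ln(0.143) = -3900 J.
Q = ΔU + W = -3900 J.

-3900 J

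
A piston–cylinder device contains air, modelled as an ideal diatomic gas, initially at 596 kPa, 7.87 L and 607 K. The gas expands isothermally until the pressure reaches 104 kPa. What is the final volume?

Isothermal: T stays 607 K; PV = const ⇒ V₂ = 45.1 L, P₂ = 104 kPa.

45.1 L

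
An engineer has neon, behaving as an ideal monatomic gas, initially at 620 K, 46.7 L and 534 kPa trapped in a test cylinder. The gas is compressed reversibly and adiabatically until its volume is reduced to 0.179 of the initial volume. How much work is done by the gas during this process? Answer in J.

-80400 J

n = P₁V₁/(RT₁) = 534×46.7/(8.314×620) = 4.84 mol.
Adiabatic: TV^(γ−1) = const ⇒ T₂ = 620×(5.59)^0.667 = 1950 K; PV^γ = const ⇒ P₂ = 9390 kPa.
ΔU = nCvΔT = 4.84×12.5×(1950−620) = 80400 J.
Q = 0 for an adiabatic process, so W = −ΔU = -80400 J.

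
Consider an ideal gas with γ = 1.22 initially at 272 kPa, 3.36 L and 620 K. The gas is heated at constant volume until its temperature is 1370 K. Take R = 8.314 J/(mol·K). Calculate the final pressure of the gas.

Isochoric: V stays 3.36 L; P/T = const ⇒ T₂ = 1370 K, P₂ = 601 kPa.

601 kPa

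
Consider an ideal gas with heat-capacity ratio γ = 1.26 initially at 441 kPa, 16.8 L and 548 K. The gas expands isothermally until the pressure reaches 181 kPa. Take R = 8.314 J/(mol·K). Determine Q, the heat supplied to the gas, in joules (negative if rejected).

6600 J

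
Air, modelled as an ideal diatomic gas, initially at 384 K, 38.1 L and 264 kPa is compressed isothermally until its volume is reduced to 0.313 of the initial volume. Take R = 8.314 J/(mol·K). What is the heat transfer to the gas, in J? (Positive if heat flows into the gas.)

n = P₁V₁/(RT₁) = 264×38.1/(8.314×384) = 3.15 mol.
Isothermal: T stays 384 K; PV = const ⇒ V₂ = 11.9 L, P₂ = 843 kPa.
ΔU = 0 (ideal gas, T constant).
W = nRT ln(V₂/V₁) = 3.15×8.314×384×ln(0.313) = -11700 J.
Q = ΔU + W = -11700 J.

-11700 J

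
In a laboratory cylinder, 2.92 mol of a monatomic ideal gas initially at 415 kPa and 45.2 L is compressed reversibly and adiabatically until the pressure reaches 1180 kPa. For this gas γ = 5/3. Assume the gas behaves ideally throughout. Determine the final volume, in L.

24.1 L

T₁ = P₁V₁/(nR) = 415×45.2/(2.92×8.314) = 773 K.
Adiabatic: T₂/T₁ = (P₂/P₁)^((γ−1)/γ) ⇒ T₂ = 773×(2.84)^0.400 = 1170 K; V₂ = 24.1 L.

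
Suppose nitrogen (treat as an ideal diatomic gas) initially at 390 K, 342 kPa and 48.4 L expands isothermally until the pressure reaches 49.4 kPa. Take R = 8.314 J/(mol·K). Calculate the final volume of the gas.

Isothermal: T stays 390 K; PV = const ⇒ V₂ = 335 L, P₂ = 49.4 kPa.

335 L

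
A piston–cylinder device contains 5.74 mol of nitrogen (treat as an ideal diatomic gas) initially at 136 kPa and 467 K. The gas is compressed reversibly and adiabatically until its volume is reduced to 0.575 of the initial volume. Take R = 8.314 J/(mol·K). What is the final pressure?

V₁ = nRT₁/P₁ = 5.74×8.314×467/136 = 164 L.
Adiabatic: TV^(γ−1) = const ⇒ T₂ = 467×(1.74)^0.400 = 583 K; PV^γ = const ⇒ P₂ = 295 kPa.

295 kPa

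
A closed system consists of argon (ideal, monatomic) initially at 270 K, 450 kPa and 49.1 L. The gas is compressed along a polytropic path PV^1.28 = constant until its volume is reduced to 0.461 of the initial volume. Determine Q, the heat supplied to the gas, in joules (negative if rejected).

-11100 J

n = P₁V₁/(RT₁) = 450×49.1/(8.314×270) = 9.84 mol.
Polytropic n=1.28: T₂ = T₁(V₁/V₂)^(n−1) = 270×(2.17)^0.28 = 335 K; P₂ = P₁(V₁/V₂)^n = 1210 kPa.
W = (P₁V₁−P₂V₂)/(n−1) = (450×49.1−1210×22.6)/0.28 = -19100 J.
ΔU = nCvΔT = 9.84×12.5×(335−270) = 8020 J.
Q = ΔU + W = -11100 J.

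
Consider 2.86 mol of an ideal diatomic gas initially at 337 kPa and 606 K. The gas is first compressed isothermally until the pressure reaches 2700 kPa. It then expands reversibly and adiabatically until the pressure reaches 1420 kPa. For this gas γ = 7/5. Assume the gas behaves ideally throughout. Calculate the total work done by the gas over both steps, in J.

V₁ = nRT₁/P₁ = 2.86×8.314×606/337 = 42.8 L.
Step 1 — Isothermal: T stays 606 K; PV = const ⇒ V₂ = 5.34 L, P₂ = 2700 kPa.
ΔU = 0 (ideal gas, T constant).
W = nRT ln(V₂/V₁) = 2.86×8.314×606×ln(0.125) = -30000 J.
Q = ΔU + W = -30000 J.
State after step 1: P = 2700 kPa, V = 5.34 L, T = 606 K.
Step 2 — Adiabatic: T₂/T₁ = (P₂/P₁)^((γ−1)/γ) ⇒ T₂ = 606×(0.526)^0.286 = 504 K; V₂ = 8.45 L.
ΔU = nCvΔT = 2.86×20.8×(504−606) = -6040 J.
Q = 0 for an adiabatic process, so W = −ΔU = 6040 J.
Net over both steps: W = -23900 J, Q = -30000 J, ΔU = -6040 J.

-23900 J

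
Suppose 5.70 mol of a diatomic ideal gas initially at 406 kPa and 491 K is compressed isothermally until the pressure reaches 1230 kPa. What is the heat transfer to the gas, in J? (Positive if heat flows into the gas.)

-25800 J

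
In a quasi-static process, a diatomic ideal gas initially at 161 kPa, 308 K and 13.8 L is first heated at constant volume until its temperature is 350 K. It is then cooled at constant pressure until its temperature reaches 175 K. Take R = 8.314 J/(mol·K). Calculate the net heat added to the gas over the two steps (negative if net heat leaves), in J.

n = P₁V₁/(RT₁) = 161×13.8/(8.314×308) = 0.868 mol.
Step 1 — Isochoric: V stays 13.8 L; P/T = const ⇒ T₂ = 350 K, P₂ = 183 kPa.
W = 0 (no volume change).
ΔU = nCvΔT = 0.868×20.8×(350−308) = 757 J.
Q = ΔU = 757 J.
State after step 1: P = 183 kPa, V = 13.8 L, T = 350 K.
Step 2 — Isobaric: P stays 183 kPa; V/T = const ⇒ T₂ = 175 K, V₂ = 6.90 L.
W = PΔV = 183×(6.90−13.8) kPa·L = -1260 J.
ΔU = nCvΔT = 0.868×20.8×(175−350) = -3160 J.
Q = ΔU + W = nCpΔT = -4420 J.
Net over both steps: W = -1260 J, Q = -3660 J, ΔU = -2400 J.

-3660 J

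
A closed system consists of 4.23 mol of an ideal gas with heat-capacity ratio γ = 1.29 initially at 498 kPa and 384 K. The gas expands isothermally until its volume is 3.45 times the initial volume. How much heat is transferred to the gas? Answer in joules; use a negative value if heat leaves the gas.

16700 J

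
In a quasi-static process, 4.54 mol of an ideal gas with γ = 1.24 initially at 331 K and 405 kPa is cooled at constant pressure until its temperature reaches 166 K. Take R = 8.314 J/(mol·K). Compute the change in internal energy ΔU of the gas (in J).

V₁ = nRT₁/P₁ = 4.54×8.314×331/405 = 30.8 L.
Isobaric: P stays 405 kPa; V/T = const ⇒ T₂ = 166 K, V₂ = 15.5 L.
For an ideal gas ΔU = nCvΔT with Cv = R/(γ−1) = 34.6 J/(mol·K).
ΔU = 4.54×34.6×(166−331) = -26000 J.

-26000 J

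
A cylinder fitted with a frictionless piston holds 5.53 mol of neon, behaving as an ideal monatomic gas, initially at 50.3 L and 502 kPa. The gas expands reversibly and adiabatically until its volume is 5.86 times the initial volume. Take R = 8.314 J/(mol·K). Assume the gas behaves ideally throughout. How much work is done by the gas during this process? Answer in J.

26200 J

T₁ = P₁V₁/(nR) = 502×50.3/(5.53×8.314) = 549 K.
Adiabatic: TV^(γ−1) = const ⇒ T₂ = 549×(0.171)^0.667 = 169 K; PV^γ = const ⇒ P₂ = 26.4 kPa.
ΔU = nCvΔT = 5.53×12.5×(169−549) = -26200 J.
Q = 0 for an adiabatic process, so W = −ΔU = 26200 J.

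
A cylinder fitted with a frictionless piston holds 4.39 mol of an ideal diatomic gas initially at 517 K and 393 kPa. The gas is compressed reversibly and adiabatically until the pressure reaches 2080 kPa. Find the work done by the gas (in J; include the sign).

-28800 J

V₁ = nRT₁/P₁ = 4.39×8.314×517/393 = 48.0 L.
Adiabatic: T₂/T₁ = (P₂/P₁)^((γ−1)/γ) ⇒ T₂ = 517×(5.29)^0.286 = 832 K; V₂ = 14.6 L.
ΔU = nCvΔT = 4.39×20.8×(832−517) = 28800 J.
Q = 0 for an adiabatic process, so W = −ΔU = -28800 J.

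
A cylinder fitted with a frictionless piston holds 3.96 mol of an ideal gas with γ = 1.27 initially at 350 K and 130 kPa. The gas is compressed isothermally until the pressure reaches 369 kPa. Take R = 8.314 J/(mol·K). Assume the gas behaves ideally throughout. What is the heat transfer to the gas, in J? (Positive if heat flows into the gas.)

-12000 J

V₁ = nRT₁/P₁ = 3.96×8.314×350/130 = 88.6 L.
Isothermal: T stays 350 K; PV = const ⇒ V₂ = 31.2 L, P₂ = 369 kPa.
ΔU = 0 (ideal gas, T constant).
W = nRT ln(V₂/V₁) = 3.96×8.314×350×ln(0.352) = -12000 J.
Q = ΔU + W = -12000 J.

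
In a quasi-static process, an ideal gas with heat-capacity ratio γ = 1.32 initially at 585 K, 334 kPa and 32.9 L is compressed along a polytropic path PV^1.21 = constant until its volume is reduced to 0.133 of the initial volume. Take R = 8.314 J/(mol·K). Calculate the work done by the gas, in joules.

n = P₁V₁/(RT₁) = 334×32.9/(8.314×585) = 2.26 mol.
Polytropic n=1.21: T₂ = T₁(V₁/V₂)^(n−1) = 585×(7.52)^0.21 = 894 K; P₂ = P₁(V₁/V₂)^n = 3840 kPa.
W = (P₁V₁−P₂V₂)/(n−1) = (334×32.9−3840×4.38)/0.21 = -27600 J.

-27600 J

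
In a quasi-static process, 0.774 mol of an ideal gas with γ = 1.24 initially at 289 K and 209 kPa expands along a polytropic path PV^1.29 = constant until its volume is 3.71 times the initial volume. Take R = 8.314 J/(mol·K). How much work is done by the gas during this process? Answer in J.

2030 J

V₁ = nRT₁/P₁ = 0.774×8.314×289/209 = 8.90 L.
Polytropic n=1.29: T₂ = T₁(V₁/V₂)^(n−1) = 289×(0.270)^0.29 = 198 K; P₂ = P₁(V₁/V₂)^n = 38.5 kPa.
W = (P₁V₁−P₂V₂)/(n−1) = (209×8.90−38.5×33.0)/0.29 = 2030 J.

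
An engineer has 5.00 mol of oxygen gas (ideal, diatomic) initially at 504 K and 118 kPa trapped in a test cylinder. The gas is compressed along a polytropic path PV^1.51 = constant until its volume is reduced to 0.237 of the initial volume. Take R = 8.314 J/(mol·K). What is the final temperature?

V₁ = nRT₁/P₁ = 5.00×8.314×504/118 = 178 L.
Polytropic n=1.51: T₂ = T₁(V₁/V₂)^(n−1) = 504×(4.22)^0.51 = 1050 K; P₂ = P₁(V₁/V₂)^n = 1040 kPa.

1050 K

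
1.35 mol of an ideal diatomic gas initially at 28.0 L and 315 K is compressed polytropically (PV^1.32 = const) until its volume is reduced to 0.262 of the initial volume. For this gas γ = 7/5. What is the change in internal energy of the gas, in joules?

P₁ = nRT₁/V₁ = 1.35×8.314×315/28.0 = 126 kPa.
Polytropic n=1.32: T₂ = T₁(V₁/V₂)^(n−1) = 315×(3.82)^0.32 = 484 K; P₂ = P₁(V₁/V₂)^n = 740 kPa.
For an ideal gas ΔU = nCvΔT with Cv = (5/2)R = 20.8 J/(mol·K).
ΔU = 1.35×20.8×(484−315) = 4730 J.

4730 J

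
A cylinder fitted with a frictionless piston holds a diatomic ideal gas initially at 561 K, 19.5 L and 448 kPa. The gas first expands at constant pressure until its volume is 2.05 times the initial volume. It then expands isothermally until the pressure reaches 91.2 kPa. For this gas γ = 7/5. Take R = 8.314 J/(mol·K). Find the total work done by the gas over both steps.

n = P₁V₁/(RT₁) = 448×19.5/(8.314×561) = 1.87 mol.
Step 1 — Isobaric: P stays 448 kPa; V/T = const ⇒ T₂ = 1150 K, V₂ = 40.0 L.
W = PΔV = 448×(40.0−19.5) kPa·L = 9170 J.
ΔU = nCvΔT = 1.87×20.8×(1150−561) = 22900 J.
Q = ΔU + W = nCpΔT = 32100 J.
State after step 1: P = 448 kPa, V = 40.0 L, T = 1150 K.
Step 2 — Isothermal: T stays 1150 K; PV = const ⇒ V₂ = 196 L, P₂ = 91.2 kPa.
ΔU = 0 (ideal gas, T constant).
W = nRT ln(V₂/V₁) = 1.87×8.314×1150×ln(4.91) = 28500 J.
Q = ΔU + W = 28500 J.
Net over both steps: W = 37700 J, Q = 60600 J, ΔU = 22900 J.

37700 J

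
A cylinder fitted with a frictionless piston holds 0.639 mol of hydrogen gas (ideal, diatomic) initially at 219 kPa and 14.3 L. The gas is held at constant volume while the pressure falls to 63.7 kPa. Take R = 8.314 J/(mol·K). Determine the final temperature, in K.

171 K

T₁ = P₁V₁/(nR) = 219×14.3/(0.639×8.314) = 589 K.
Isochoric: V stays 14.3 L; P/T = const ⇒ T₂ = 171 K, P₂ = 63.7 kPa.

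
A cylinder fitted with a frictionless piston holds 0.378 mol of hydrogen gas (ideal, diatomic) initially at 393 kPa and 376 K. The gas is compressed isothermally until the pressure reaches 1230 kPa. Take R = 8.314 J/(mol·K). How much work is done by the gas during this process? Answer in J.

V₁ = nRT₁/P₁ = 0.378×8.314×376/393 = 3.01 L.
Isothermal: T stays 376 K; PV = const ⇒ V₂ = 0.961 L, P₂ = 1230 kPa.
W = nRT ln(V₂/V₁) = 0.378×8.314×376×ln(0.320) = -1350 J.

-1350 J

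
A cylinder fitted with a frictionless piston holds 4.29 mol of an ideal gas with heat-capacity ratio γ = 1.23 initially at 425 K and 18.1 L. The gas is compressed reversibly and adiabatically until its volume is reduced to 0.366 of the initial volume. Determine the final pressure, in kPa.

2880 kPa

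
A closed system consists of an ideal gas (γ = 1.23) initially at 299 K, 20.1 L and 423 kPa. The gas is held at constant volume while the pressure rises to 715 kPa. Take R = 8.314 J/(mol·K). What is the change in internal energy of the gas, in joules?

25500 J

n = P₁V₁/(RT₁) = 423×20.1/(8.314×299) = 3.42 mol.
Isochoric: V stays 20.1 L; P/T = const ⇒ T₂ = 505 K, P₂ = 715 kPa.
For an ideal gas ΔU = nCvΔT with Cv = R/(γ−1) = 36.1 J/(mol·K).
ΔU = 3.42×36.1×(505−299) = 25500 J.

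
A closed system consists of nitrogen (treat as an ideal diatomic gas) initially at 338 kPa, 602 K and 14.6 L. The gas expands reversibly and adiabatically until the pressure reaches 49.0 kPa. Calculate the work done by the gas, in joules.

n = P₁V₁/(RT₁) = 338×14.6/(8.314×602) = 0.986 mol.
Adiabatic: T₂/T₁ = (P₂/P₁)^((γ−1)/γ) ⇒ T₂ = 602×(0.145)^0.286 = 347 K; V₂ = 58.0 L.
ΔU = nCvΔT = 0.986×20.8×(347−602) = -5230 J.
Q = 0 for an adiabatic process, so W = −ΔU = 5230 J.

5230 J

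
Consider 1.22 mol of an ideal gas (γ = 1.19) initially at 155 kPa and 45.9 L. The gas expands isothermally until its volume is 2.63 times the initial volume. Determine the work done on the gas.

-6880 J

T₁ = P₁V₁/(nR) = 155×45.9/(1.22×8.314) = 701 K.
Isothermal: T stays 701 K; PV = const ⇒ V₂ = 121 L, P₂ = 58.9 kPa.
W = nRT ln(V₂/V₁) = 1.22×8.314×701×ln(2.63) = 6880 J.
Work done on the gas = −W_by = -6880 J.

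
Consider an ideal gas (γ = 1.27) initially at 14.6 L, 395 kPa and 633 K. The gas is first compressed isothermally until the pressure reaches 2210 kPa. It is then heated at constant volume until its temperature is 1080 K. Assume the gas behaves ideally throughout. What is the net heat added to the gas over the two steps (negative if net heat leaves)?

5150 J

n = P₁V₁/(RT₁) = 395×14.6/(8.314×633) = 1.10 mol.
Step 1 — Isothermal: T stays 633 K; PV = const ⇒ V₂ = 2.61 L, P₂ = 2210 kPa.
ΔU = 0 (ideal gas, T constant).
W = nRT ln(V₂/V₁) = 1.10×8.314×633×ln(0.179) = -9930 J.
Q = ΔU + W = -9930 J.
State after step 1: P = 2210 kPa, V = 2.61 L, T = 633 K.
Step 2 — Isochoric: V stays 2.61 L; P/T = const ⇒ T₂ = 1080 K, P₂ = 3770 kPa.
W = 0 (no volume change).
ΔU = nCvΔT = 1.10×30.8×(1080−633) = 15100 J.
Q = ΔU = 15100 J.
Net over both steps: W = -9930 J, Q = 5150 J, ΔU = 15100 J.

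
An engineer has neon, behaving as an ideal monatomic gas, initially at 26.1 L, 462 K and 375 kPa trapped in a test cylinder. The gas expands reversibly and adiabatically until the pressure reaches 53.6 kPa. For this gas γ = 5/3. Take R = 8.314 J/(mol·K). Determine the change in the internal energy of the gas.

-7940 J

n = P₁V₁/(RT₁) = 375×26.1/(8.314×462) = 2.55 mol.
Adiabatic: T₂/T₁ = (P₂/P₁)^((γ−1)/γ) ⇒ T₂ = 462×(0.143)^0.400 = 212 K; V₂ = 83.9 L.
For an ideal gas ΔU = nCvΔT with Cv = (3/2)R = 12.5 J/(mol·K).
ΔU = 2.55×12.5×(212−462) = -7940 J.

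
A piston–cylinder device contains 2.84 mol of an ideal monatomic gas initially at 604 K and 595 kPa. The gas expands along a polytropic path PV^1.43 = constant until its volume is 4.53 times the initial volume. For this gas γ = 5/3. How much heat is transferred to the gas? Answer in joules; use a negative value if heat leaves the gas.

V₁ = nRT₁/P₁ = 2.84×8.314×604/595 = 24.0 L.
Polytropic n=1.43: T₂ = T₁(V₁/V₂)^(n−1) = 604×(0.221)^0.43 = 315 K; P₂ = P₁(V₁/V₂)^n = 68.6 kPa.
W = (P₁V₁−P₂V₂)/(n−1) = (595×24.0−68.6×109)/0.43 = 15800 J.
ΔU = nCvΔT = 2.84×12.5×(315−604) = -10200 J.
Q = ΔU + W = 5630 J.

5630 J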